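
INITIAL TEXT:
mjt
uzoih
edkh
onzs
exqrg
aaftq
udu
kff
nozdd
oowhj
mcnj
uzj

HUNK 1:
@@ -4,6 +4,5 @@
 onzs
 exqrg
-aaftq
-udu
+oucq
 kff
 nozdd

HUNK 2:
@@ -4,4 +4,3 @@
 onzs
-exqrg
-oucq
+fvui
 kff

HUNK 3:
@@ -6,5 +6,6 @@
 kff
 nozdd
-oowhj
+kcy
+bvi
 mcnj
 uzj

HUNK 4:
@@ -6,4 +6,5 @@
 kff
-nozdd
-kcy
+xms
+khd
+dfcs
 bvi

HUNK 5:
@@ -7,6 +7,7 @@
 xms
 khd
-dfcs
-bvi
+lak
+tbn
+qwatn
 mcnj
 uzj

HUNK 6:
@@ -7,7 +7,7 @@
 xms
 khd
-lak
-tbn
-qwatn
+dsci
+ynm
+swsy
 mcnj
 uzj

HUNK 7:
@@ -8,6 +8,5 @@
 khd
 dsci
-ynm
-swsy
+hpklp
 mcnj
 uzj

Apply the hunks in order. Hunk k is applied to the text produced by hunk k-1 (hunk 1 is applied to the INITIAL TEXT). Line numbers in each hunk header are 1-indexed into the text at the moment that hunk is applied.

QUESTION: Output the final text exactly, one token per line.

Hunk 1: at line 4 remove [aaftq,udu] add [oucq] -> 11 lines: mjt uzoih edkh onzs exqrg oucq kff nozdd oowhj mcnj uzj
Hunk 2: at line 4 remove [exqrg,oucq] add [fvui] -> 10 lines: mjt uzoih edkh onzs fvui kff nozdd oowhj mcnj uzj
Hunk 3: at line 6 remove [oowhj] add [kcy,bvi] -> 11 lines: mjt uzoih edkh onzs fvui kff nozdd kcy bvi mcnj uzj
Hunk 4: at line 6 remove [nozdd,kcy] add [xms,khd,dfcs] -> 12 lines: mjt uzoih edkh onzs fvui kff xms khd dfcs bvi mcnj uzj
Hunk 5: at line 7 remove [dfcs,bvi] add [lak,tbn,qwatn] -> 13 lines: mjt uzoih edkh onzs fvui kff xms khd lak tbn qwatn mcnj uzj
Hunk 6: at line 7 remove [lak,tbn,qwatn] add [dsci,ynm,swsy] -> 13 lines: mjt uzoih edkh onzs fvui kff xms khd dsci ynm swsy mcnj uzj
Hunk 7: at line 8 remove [ynm,swsy] add [hpklp] -> 12 lines: mjt uzoih edkh onzs fvui kff xms khd dsci hpklp mcnj uzj

Answer: mjt
uzoih
edkh
onzs
fvui
kff
xms
khd
dsci
hpklp
mcnj
uzj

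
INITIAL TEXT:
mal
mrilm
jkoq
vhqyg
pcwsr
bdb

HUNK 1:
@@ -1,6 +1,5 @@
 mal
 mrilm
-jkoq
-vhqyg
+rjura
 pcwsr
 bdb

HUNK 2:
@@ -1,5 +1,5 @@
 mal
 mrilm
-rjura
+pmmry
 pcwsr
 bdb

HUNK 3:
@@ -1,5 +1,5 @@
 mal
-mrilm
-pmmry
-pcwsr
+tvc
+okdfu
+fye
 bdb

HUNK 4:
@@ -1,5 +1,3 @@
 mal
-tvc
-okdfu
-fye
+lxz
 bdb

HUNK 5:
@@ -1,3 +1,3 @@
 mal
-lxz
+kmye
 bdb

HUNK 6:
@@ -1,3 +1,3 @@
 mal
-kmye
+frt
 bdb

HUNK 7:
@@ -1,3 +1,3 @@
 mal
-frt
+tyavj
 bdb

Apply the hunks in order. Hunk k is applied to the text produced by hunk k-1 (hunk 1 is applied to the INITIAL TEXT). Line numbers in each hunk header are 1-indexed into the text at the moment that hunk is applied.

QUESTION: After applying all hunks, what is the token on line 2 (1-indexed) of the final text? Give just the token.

Answer: tyavj

Derivation:
Hunk 1: at line 1 remove [jkoq,vhqyg] add [rjura] -> 5 lines: mal mrilm rjura pcwsr bdb
Hunk 2: at line 1 remove [rjura] add [pmmry] -> 5 lines: mal mrilm pmmry pcwsr bdb
Hunk 3: at line 1 remove [mrilm,pmmry,pcwsr] add [tvc,okdfu,fye] -> 5 lines: mal tvc okdfu fye bdb
Hunk 4: at line 1 remove [tvc,okdfu,fye] add [lxz] -> 3 lines: mal lxz bdb
Hunk 5: at line 1 remove [lxz] add [kmye] -> 3 lines: mal kmye bdb
Hunk 6: at line 1 remove [kmye] add [frt] -> 3 lines: mal frt bdb
Hunk 7: at line 1 remove [frt] add [tyavj] -> 3 lines: mal tyavj bdb
Final line 2: tyavj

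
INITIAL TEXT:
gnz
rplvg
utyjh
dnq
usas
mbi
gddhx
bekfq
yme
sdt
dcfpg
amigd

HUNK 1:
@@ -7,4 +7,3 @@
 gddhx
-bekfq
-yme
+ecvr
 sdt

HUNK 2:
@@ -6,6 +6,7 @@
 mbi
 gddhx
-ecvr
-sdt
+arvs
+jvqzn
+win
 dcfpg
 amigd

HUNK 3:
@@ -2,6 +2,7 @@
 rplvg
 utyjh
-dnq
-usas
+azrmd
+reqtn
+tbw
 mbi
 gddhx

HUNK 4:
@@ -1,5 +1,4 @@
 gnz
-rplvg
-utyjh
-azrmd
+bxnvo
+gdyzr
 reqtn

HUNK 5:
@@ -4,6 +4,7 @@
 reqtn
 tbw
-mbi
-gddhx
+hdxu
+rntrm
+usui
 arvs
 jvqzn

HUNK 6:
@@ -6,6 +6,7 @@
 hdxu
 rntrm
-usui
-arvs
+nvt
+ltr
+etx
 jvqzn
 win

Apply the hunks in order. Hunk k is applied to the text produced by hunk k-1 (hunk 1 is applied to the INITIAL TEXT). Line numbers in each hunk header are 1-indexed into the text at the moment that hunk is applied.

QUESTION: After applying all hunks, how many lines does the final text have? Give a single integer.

Answer: 14

Derivation:
Hunk 1: at line 7 remove [bekfq,yme] add [ecvr] -> 11 lines: gnz rplvg utyjh dnq usas mbi gddhx ecvr sdt dcfpg amigd
Hunk 2: at line 6 remove [ecvr,sdt] add [arvs,jvqzn,win] -> 12 lines: gnz rplvg utyjh dnq usas mbi gddhx arvs jvqzn win dcfpg amigd
Hunk 3: at line 2 remove [dnq,usas] add [azrmd,reqtn,tbw] -> 13 lines: gnz rplvg utyjh azrmd reqtn tbw mbi gddhx arvs jvqzn win dcfpg amigd
Hunk 4: at line 1 remove [rplvg,utyjh,azrmd] add [bxnvo,gdyzr] -> 12 lines: gnz bxnvo gdyzr reqtn tbw mbi gddhx arvs jvqzn win dcfpg amigd
Hunk 5: at line 4 remove [mbi,gddhx] add [hdxu,rntrm,usui] -> 13 lines: gnz bxnvo gdyzr reqtn tbw hdxu rntrm usui arvs jvqzn win dcfpg amigd
Hunk 6: at line 6 remove [usui,arvs] add [nvt,ltr,etx] -> 14 lines: gnz bxnvo gdyzr reqtn tbw hdxu rntrm nvt ltr etx jvqzn win dcfpg amigd
Final line count: 14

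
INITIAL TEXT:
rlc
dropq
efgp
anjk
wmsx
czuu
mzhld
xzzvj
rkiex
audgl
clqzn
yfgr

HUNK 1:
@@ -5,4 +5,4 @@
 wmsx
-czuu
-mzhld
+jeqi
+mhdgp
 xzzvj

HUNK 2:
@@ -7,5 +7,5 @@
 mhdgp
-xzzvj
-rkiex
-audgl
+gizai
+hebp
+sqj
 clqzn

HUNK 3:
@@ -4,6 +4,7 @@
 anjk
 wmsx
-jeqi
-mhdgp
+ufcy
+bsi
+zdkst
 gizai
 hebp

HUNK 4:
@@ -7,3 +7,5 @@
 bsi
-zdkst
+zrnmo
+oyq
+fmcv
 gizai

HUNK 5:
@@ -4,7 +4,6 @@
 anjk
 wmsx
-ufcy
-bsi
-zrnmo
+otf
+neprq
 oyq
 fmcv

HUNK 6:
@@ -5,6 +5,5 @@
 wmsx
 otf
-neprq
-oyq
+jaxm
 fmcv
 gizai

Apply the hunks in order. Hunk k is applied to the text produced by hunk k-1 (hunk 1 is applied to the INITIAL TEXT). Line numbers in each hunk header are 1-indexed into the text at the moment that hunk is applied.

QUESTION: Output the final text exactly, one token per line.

Hunk 1: at line 5 remove [czuu,mzhld] add [jeqi,mhdgp] -> 12 lines: rlc dropq efgp anjk wmsx jeqi mhdgp xzzvj rkiex audgl clqzn yfgr
Hunk 2: at line 7 remove [xzzvj,rkiex,audgl] add [gizai,hebp,sqj] -> 12 lines: rlc dropq efgp anjk wmsx jeqi mhdgp gizai hebp sqj clqzn yfgr
Hunk 3: at line 4 remove [jeqi,mhdgp] add [ufcy,bsi,zdkst] -> 13 lines: rlc dropq efgp anjk wmsx ufcy bsi zdkst gizai hebp sqj clqzn yfgr
Hunk 4: at line 7 remove [zdkst] add [zrnmo,oyq,fmcv] -> 15 lines: rlc dropq efgp anjk wmsx ufcy bsi zrnmo oyq fmcv gizai hebp sqj clqzn yfgr
Hunk 5: at line 4 remove [ufcy,bsi,zrnmo] add [otf,neprq] -> 14 lines: rlc dropq efgp anjk wmsx otf neprq oyq fmcv gizai hebp sqj clqzn yfgr
Hunk 6: at line 5 remove [neprq,oyq] add [jaxm] -> 13 lines: rlc dropq efgp anjk wmsx otf jaxm fmcv gizai hebp sqj clqzn yfgr

Answer: rlc
dropq
efgp
anjk
wmsx
otf
jaxm
fmcv
gizai
hebp
sqj
clqzn
yfgr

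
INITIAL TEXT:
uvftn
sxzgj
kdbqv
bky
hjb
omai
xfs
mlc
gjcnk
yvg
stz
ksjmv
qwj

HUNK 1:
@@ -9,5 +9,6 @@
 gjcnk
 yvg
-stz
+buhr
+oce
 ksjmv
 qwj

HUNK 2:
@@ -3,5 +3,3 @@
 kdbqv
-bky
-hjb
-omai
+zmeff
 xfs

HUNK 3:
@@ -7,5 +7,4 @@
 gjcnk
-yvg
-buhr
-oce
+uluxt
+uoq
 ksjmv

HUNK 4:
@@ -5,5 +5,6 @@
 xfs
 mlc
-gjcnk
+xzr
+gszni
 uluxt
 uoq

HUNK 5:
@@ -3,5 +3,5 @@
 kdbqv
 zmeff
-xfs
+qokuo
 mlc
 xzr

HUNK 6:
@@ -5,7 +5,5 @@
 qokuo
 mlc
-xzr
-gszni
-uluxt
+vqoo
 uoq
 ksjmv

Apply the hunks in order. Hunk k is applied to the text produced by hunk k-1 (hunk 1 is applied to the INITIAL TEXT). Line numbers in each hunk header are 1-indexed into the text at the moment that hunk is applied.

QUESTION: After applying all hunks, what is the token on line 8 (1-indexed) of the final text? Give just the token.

Hunk 1: at line 9 remove [stz] add [buhr,oce] -> 14 lines: uvftn sxzgj kdbqv bky hjb omai xfs mlc gjcnk yvg buhr oce ksjmv qwj
Hunk 2: at line 3 remove [bky,hjb,omai] add [zmeff] -> 12 lines: uvftn sxzgj kdbqv zmeff xfs mlc gjcnk yvg buhr oce ksjmv qwj
Hunk 3: at line 7 remove [yvg,buhr,oce] add [uluxt,uoq] -> 11 lines: uvftn sxzgj kdbqv zmeff xfs mlc gjcnk uluxt uoq ksjmv qwj
Hunk 4: at line 5 remove [gjcnk] add [xzr,gszni] -> 12 lines: uvftn sxzgj kdbqv zmeff xfs mlc xzr gszni uluxt uoq ksjmv qwj
Hunk 5: at line 3 remove [xfs] add [qokuo] -> 12 lines: uvftn sxzgj kdbqv zmeff qokuo mlc xzr gszni uluxt uoq ksjmv qwj
Hunk 6: at line 5 remove [xzr,gszni,uluxt] add [vqoo] -> 10 lines: uvftn sxzgj kdbqv zmeff qokuo mlc vqoo uoq ksjmv qwj
Final line 8: uoq

Answer: uoq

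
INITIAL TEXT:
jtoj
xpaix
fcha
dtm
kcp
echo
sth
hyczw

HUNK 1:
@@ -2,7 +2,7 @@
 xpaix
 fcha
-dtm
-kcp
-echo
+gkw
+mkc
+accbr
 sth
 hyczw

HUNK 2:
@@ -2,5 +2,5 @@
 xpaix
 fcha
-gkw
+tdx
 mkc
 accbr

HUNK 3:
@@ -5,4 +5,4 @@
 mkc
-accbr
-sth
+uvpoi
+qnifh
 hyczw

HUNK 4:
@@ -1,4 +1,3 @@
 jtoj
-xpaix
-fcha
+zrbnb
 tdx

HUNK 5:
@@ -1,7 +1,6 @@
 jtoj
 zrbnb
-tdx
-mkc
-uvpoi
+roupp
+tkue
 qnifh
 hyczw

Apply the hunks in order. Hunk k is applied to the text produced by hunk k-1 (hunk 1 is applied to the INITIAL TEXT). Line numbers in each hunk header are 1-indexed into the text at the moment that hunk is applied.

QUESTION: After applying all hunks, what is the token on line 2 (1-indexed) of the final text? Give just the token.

Hunk 1: at line 2 remove [dtm,kcp,echo] add [gkw,mkc,accbr] -> 8 lines: jtoj xpaix fcha gkw mkc accbr sth hyczw
Hunk 2: at line 2 remove [gkw] add [tdx] -> 8 lines: jtoj xpaix fcha tdx mkc accbr sth hyczw
Hunk 3: at line 5 remove [accbr,sth] add [uvpoi,qnifh] -> 8 lines: jtoj xpaix fcha tdx mkc uvpoi qnifh hyczw
Hunk 4: at line 1 remove [xpaix,fcha] add [zrbnb] -> 7 lines: jtoj zrbnb tdx mkc uvpoi qnifh hyczw
Hunk 5: at line 1 remove [tdx,mkc,uvpoi] add [roupp,tkue] -> 6 lines: jtoj zrbnb roupp tkue qnifh hyczw
Final line 2: zrbnb

Answer: zrbnb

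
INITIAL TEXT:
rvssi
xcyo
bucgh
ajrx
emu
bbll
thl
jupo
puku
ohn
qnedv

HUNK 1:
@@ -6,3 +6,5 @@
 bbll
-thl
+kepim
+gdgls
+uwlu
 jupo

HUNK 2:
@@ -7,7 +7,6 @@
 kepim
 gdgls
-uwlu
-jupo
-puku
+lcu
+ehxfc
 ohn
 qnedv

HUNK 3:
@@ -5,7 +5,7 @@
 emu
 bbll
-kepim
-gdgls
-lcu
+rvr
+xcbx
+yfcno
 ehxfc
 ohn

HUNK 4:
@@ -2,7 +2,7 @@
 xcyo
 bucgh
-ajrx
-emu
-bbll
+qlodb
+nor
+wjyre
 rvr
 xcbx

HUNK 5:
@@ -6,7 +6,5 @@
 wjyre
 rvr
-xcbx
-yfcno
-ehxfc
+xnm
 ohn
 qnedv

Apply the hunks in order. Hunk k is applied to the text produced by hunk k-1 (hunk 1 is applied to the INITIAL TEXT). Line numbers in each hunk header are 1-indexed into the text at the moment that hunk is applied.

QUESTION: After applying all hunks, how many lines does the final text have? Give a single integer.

Hunk 1: at line 6 remove [thl] add [kepim,gdgls,uwlu] -> 13 lines: rvssi xcyo bucgh ajrx emu bbll kepim gdgls uwlu jupo puku ohn qnedv
Hunk 2: at line 7 remove [uwlu,jupo,puku] add [lcu,ehxfc] -> 12 lines: rvssi xcyo bucgh ajrx emu bbll kepim gdgls lcu ehxfc ohn qnedv
Hunk 3: at line 5 remove [kepim,gdgls,lcu] add [rvr,xcbx,yfcno] -> 12 lines: rvssi xcyo bucgh ajrx emu bbll rvr xcbx yfcno ehxfc ohn qnedv
Hunk 4: at line 2 remove [ajrx,emu,bbll] add [qlodb,nor,wjyre] -> 12 lines: rvssi xcyo bucgh qlodb nor wjyre rvr xcbx yfcno ehxfc ohn qnedv
Hunk 5: at line 6 remove [xcbx,yfcno,ehxfc] add [xnm] -> 10 lines: rvssi xcyo bucgh qlodb nor wjyre rvr xnm ohn qnedv
Final line count: 10

Answer: 10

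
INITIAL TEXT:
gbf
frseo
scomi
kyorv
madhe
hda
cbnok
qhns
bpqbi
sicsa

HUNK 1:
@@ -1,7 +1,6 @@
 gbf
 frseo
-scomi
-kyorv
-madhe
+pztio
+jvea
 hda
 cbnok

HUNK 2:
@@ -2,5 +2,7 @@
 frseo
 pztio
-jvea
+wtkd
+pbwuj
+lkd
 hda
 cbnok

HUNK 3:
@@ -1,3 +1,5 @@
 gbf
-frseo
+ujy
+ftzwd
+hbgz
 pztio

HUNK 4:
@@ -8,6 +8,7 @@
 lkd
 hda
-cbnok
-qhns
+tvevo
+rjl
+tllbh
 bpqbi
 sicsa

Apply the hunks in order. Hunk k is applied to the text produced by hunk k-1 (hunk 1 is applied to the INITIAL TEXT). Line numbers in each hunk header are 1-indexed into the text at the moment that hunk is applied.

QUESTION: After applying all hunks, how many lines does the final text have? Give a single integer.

Answer: 14

Derivation:
Hunk 1: at line 1 remove [scomi,kyorv,madhe] add [pztio,jvea] -> 9 lines: gbf frseo pztio jvea hda cbnok qhns bpqbi sicsa
Hunk 2: at line 2 remove [jvea] add [wtkd,pbwuj,lkd] -> 11 lines: gbf frseo pztio wtkd pbwuj lkd hda cbnok qhns bpqbi sicsa
Hunk 3: at line 1 remove [frseo] add [ujy,ftzwd,hbgz] -> 13 lines: gbf ujy ftzwd hbgz pztio wtkd pbwuj lkd hda cbnok qhns bpqbi sicsa
Hunk 4: at line 8 remove [cbnok,qhns] add [tvevo,rjl,tllbh] -> 14 lines: gbf ujy ftzwd hbgz pztio wtkd pbwuj lkd hda tvevo rjl tllbh bpqbi sicsa
Final line count: 14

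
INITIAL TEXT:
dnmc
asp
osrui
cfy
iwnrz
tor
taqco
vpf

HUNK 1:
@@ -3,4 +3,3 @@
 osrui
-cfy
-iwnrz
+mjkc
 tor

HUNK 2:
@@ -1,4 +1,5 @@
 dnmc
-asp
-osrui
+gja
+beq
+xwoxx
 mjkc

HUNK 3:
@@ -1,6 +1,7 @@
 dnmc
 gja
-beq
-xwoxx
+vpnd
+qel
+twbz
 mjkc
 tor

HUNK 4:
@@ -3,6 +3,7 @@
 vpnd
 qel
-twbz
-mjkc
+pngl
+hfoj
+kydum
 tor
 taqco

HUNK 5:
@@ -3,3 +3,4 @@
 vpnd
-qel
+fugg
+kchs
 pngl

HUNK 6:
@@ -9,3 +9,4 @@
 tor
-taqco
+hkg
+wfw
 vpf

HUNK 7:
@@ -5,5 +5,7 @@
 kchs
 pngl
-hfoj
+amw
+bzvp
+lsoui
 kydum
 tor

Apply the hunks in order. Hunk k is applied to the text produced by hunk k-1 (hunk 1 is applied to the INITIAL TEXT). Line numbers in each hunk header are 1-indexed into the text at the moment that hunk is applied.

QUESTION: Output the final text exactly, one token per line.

Hunk 1: at line 3 remove [cfy,iwnrz] add [mjkc] -> 7 lines: dnmc asp osrui mjkc tor taqco vpf
Hunk 2: at line 1 remove [asp,osrui] add [gja,beq,xwoxx] -> 8 lines: dnmc gja beq xwoxx mjkc tor taqco vpf
Hunk 3: at line 1 remove [beq,xwoxx] add [vpnd,qel,twbz] -> 9 lines: dnmc gja vpnd qel twbz mjkc tor taqco vpf
Hunk 4: at line 3 remove [twbz,mjkc] add [pngl,hfoj,kydum] -> 10 lines: dnmc gja vpnd qel pngl hfoj kydum tor taqco vpf
Hunk 5: at line 3 remove [qel] add [fugg,kchs] -> 11 lines: dnmc gja vpnd fugg kchs pngl hfoj kydum tor taqco vpf
Hunk 6: at line 9 remove [taqco] add [hkg,wfw] -> 12 lines: dnmc gja vpnd fugg kchs pngl hfoj kydum tor hkg wfw vpf
Hunk 7: at line 5 remove [hfoj] add [amw,bzvp,lsoui] -> 14 lines: dnmc gja vpnd fugg kchs pngl amw bzvp lsoui kydum tor hkg wfw vpf

Answer: dnmc
gja
vpnd
fugg
kchs
pngl
amw
bzvp
lsoui
kydum
tor
hkg
wfw
vpf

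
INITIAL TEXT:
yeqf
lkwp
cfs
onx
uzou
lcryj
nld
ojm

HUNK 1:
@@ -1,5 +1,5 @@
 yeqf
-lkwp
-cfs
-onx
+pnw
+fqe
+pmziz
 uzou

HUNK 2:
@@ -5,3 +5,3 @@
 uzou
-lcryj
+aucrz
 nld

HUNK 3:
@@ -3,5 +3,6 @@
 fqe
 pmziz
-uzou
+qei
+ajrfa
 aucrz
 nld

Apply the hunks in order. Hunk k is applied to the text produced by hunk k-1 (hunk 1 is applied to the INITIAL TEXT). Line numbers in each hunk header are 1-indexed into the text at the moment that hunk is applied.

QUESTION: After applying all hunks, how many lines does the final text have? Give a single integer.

Answer: 9

Derivation:
Hunk 1: at line 1 remove [lkwp,cfs,onx] add [pnw,fqe,pmziz] -> 8 lines: yeqf pnw fqe pmziz uzou lcryj nld ojm
Hunk 2: at line 5 remove [lcryj] add [aucrz] -> 8 lines: yeqf pnw fqe pmziz uzou aucrz nld ojm
Hunk 3: at line 3 remove [uzou] add [qei,ajrfa] -> 9 lines: yeqf pnw fqe pmziz qei ajrfa aucrz nld ojm
Final line count: 9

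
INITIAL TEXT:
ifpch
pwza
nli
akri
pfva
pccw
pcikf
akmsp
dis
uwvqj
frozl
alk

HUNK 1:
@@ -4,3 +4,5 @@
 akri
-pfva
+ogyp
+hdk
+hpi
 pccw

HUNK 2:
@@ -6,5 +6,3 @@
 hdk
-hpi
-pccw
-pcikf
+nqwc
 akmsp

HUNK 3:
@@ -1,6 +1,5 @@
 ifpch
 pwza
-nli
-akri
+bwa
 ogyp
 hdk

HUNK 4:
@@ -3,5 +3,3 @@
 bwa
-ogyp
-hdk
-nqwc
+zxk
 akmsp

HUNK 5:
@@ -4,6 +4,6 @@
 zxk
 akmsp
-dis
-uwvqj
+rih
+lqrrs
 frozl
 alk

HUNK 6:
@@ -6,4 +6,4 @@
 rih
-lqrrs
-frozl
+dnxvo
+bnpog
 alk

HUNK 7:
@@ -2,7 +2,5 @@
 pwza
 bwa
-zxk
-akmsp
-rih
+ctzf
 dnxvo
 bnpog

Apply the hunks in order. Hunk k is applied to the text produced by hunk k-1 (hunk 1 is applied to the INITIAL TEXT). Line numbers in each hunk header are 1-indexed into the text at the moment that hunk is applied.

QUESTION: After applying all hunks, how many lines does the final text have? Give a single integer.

Hunk 1: at line 4 remove [pfva] add [ogyp,hdk,hpi] -> 14 lines: ifpch pwza nli akri ogyp hdk hpi pccw pcikf akmsp dis uwvqj frozl alk
Hunk 2: at line 6 remove [hpi,pccw,pcikf] add [nqwc] -> 12 lines: ifpch pwza nli akri ogyp hdk nqwc akmsp dis uwvqj frozl alk
Hunk 3: at line 1 remove [nli,akri] add [bwa] -> 11 lines: ifpch pwza bwa ogyp hdk nqwc akmsp dis uwvqj frozl alk
Hunk 4: at line 3 remove [ogyp,hdk,nqwc] add [zxk] -> 9 lines: ifpch pwza bwa zxk akmsp dis uwvqj frozl alk
Hunk 5: at line 4 remove [dis,uwvqj] add [rih,lqrrs] -> 9 lines: ifpch pwza bwa zxk akmsp rih lqrrs frozl alk
Hunk 6: at line 6 remove [lqrrs,frozl] add [dnxvo,bnpog] -> 9 lines: ifpch pwza bwa zxk akmsp rih dnxvo bnpog alk
Hunk 7: at line 2 remove [zxk,akmsp,rih] add [ctzf] -> 7 lines: ifpch pwza bwa ctzf dnxvo bnpog alk
Final line count: 7

Answer: 7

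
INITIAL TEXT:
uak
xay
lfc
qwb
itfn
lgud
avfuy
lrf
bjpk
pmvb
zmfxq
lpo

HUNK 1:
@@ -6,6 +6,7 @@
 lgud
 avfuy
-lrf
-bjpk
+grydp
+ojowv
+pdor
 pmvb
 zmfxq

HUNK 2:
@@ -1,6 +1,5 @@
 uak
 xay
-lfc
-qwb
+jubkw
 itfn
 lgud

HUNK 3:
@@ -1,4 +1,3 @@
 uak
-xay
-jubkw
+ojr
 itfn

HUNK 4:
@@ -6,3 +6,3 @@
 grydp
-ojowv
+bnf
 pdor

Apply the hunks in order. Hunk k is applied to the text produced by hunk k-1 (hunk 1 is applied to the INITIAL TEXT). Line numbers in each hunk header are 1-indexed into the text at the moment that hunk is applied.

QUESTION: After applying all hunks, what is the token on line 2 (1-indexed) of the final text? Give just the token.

Hunk 1: at line 6 remove [lrf,bjpk] add [grydp,ojowv,pdor] -> 13 lines: uak xay lfc qwb itfn lgud avfuy grydp ojowv pdor pmvb zmfxq lpo
Hunk 2: at line 1 remove [lfc,qwb] add [jubkw] -> 12 lines: uak xay jubkw itfn lgud avfuy grydp ojowv pdor pmvb zmfxq lpo
Hunk 3: at line 1 remove [xay,jubkw] add [ojr] -> 11 lines: uak ojr itfn lgud avfuy grydp ojowv pdor pmvb zmfxq lpo
Hunk 4: at line 6 remove [ojowv] add [bnf] -> 11 lines: uak ojr itfn lgud avfuy grydp bnf pdor pmvb zmfxq lpo
Final line 2: ojr

Answer: ojr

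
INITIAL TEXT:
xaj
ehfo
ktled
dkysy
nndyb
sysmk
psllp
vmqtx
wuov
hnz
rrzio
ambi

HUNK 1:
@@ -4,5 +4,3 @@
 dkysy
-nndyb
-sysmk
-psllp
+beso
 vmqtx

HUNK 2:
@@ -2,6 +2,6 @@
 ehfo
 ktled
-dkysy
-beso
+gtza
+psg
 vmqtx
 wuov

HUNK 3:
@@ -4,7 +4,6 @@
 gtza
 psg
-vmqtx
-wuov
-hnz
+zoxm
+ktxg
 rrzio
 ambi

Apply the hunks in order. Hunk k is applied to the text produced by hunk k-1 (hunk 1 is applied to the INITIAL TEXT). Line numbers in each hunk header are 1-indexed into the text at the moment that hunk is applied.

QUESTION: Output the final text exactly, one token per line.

Answer: xaj
ehfo
ktled
gtza
psg
zoxm
ktxg
rrzio
ambi

Derivation:
Hunk 1: at line 4 remove [nndyb,sysmk,psllp] add [beso] -> 10 lines: xaj ehfo ktled dkysy beso vmqtx wuov hnz rrzio ambi
Hunk 2: at line 2 remove [dkysy,beso] add [gtza,psg] -> 10 lines: xaj ehfo ktled gtza psg vmqtx wuov hnz rrzio ambi
Hunk 3: at line 4 remove [vmqtx,wuov,hnz] add [zoxm,ktxg] -> 9 lines: xaj ehfo ktled gtza psg zoxm ktxg rrzio ambi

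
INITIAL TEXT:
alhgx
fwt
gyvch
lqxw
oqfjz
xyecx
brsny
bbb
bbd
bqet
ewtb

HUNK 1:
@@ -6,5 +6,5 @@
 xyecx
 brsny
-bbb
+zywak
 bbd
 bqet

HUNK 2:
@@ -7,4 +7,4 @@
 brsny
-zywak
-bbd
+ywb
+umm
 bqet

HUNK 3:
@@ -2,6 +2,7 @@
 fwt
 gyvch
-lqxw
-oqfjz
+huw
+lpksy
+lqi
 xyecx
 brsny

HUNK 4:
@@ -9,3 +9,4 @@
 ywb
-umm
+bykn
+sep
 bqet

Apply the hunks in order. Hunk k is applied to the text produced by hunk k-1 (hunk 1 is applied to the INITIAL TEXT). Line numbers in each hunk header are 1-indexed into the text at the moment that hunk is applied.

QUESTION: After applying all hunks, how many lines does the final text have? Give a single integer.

Answer: 13

Derivation:
Hunk 1: at line 6 remove [bbb] add [zywak] -> 11 lines: alhgx fwt gyvch lqxw oqfjz xyecx brsny zywak bbd bqet ewtb
Hunk 2: at line 7 remove [zywak,bbd] add [ywb,umm] -> 11 lines: alhgx fwt gyvch lqxw oqfjz xyecx brsny ywb umm bqet ewtb
Hunk 3: at line 2 remove [lqxw,oqfjz] add [huw,lpksy,lqi] -> 12 lines: alhgx fwt gyvch huw lpksy lqi xyecx brsny ywb umm bqet ewtb
Hunk 4: at line 9 remove [umm] add [bykn,sep] -> 13 lines: alhgx fwt gyvch huw lpksy lqi xyecx brsny ywb bykn sep bqet ewtb
Final line count: 13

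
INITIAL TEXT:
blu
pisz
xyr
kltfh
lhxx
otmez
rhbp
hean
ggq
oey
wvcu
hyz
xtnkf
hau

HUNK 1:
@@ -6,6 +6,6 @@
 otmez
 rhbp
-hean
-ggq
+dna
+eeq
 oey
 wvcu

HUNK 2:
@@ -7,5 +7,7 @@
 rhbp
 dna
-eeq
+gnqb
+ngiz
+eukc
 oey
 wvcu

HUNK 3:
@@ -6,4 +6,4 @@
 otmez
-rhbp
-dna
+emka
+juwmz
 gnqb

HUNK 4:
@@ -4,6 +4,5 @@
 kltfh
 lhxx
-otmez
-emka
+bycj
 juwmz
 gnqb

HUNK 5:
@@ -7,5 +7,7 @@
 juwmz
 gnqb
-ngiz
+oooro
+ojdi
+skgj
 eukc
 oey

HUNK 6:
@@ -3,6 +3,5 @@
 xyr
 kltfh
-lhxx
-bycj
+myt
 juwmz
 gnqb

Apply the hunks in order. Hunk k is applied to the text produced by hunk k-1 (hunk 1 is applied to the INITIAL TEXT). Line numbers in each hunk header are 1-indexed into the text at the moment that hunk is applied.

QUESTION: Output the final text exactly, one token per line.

Hunk 1: at line 6 remove [hean,ggq] add [dna,eeq] -> 14 lines: blu pisz xyr kltfh lhxx otmez rhbp dna eeq oey wvcu hyz xtnkf hau
Hunk 2: at line 7 remove [eeq] add [gnqb,ngiz,eukc] -> 16 lines: blu pisz xyr kltfh lhxx otmez rhbp dna gnqb ngiz eukc oey wvcu hyz xtnkf hau
Hunk 3: at line 6 remove [rhbp,dna] add [emka,juwmz] -> 16 lines: blu pisz xyr kltfh lhxx otmez emka juwmz gnqb ngiz eukc oey wvcu hyz xtnkf hau
Hunk 4: at line 4 remove [otmez,emka] add [bycj] -> 15 lines: blu pisz xyr kltfh lhxx bycj juwmz gnqb ngiz eukc oey wvcu hyz xtnkf hau
Hunk 5: at line 7 remove [ngiz] add [oooro,ojdi,skgj] -> 17 lines: blu pisz xyr kltfh lhxx bycj juwmz gnqb oooro ojdi skgj eukc oey wvcu hyz xtnkf hau
Hunk 6: at line 3 remove [lhxx,bycj] add [myt] -> 16 lines: blu pisz xyr kltfh myt juwmz gnqb oooro ojdi skgj eukc oey wvcu hyz xtnkf hau

Answer: blu
pisz
xyr
kltfh
myt
juwmz
gnqb
oooro
ojdi
skgj
eukc
oey
wvcu
hyz
xtnkf
hau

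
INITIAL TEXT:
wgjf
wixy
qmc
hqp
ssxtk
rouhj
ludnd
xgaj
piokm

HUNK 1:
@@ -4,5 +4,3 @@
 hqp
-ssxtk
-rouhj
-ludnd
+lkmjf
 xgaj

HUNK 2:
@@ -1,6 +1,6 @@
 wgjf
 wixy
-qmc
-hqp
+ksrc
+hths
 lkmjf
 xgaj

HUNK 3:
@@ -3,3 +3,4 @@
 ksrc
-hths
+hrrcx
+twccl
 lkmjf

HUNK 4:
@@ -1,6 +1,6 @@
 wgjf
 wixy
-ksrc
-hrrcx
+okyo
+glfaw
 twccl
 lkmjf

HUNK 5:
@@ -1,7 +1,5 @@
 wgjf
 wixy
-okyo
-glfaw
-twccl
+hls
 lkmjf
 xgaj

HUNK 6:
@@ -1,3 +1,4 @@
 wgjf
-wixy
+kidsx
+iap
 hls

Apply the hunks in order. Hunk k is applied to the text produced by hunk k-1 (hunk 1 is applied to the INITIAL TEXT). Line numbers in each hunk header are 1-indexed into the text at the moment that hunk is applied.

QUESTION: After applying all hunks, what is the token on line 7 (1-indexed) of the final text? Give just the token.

Hunk 1: at line 4 remove [ssxtk,rouhj,ludnd] add [lkmjf] -> 7 lines: wgjf wixy qmc hqp lkmjf xgaj piokm
Hunk 2: at line 1 remove [qmc,hqp] add [ksrc,hths] -> 7 lines: wgjf wixy ksrc hths lkmjf xgaj piokm
Hunk 3: at line 3 remove [hths] add [hrrcx,twccl] -> 8 lines: wgjf wixy ksrc hrrcx twccl lkmjf xgaj piokm
Hunk 4: at line 1 remove [ksrc,hrrcx] add [okyo,glfaw] -> 8 lines: wgjf wixy okyo glfaw twccl lkmjf xgaj piokm
Hunk 5: at line 1 remove [okyo,glfaw,twccl] add [hls] -> 6 lines: wgjf wixy hls lkmjf xgaj piokm
Hunk 6: at line 1 remove [wixy] add [kidsx,iap] -> 7 lines: wgjf kidsx iap hls lkmjf xgaj piokm
Final line 7: piokm

Answer: piokm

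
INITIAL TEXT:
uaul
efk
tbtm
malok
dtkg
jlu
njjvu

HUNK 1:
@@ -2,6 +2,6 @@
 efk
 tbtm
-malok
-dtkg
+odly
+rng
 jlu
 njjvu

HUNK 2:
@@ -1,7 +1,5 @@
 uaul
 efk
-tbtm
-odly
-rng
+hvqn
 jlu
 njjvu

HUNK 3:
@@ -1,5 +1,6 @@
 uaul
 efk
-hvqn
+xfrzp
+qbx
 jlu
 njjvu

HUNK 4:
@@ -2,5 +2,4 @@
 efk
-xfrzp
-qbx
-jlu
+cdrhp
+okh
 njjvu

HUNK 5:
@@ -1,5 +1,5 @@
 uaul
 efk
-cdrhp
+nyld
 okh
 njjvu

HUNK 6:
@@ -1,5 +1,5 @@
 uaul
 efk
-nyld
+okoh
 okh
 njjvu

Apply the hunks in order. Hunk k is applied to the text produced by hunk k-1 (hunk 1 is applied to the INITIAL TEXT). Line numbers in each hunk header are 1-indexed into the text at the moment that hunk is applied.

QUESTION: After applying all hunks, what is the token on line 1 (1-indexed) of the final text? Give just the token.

Answer: uaul

Derivation:
Hunk 1: at line 2 remove [malok,dtkg] add [odly,rng] -> 7 lines: uaul efk tbtm odly rng jlu njjvu
Hunk 2: at line 1 remove [tbtm,odly,rng] add [hvqn] -> 5 lines: uaul efk hvqn jlu njjvu
Hunk 3: at line 1 remove [hvqn] add [xfrzp,qbx] -> 6 lines: uaul efk xfrzp qbx jlu njjvu
Hunk 4: at line 2 remove [xfrzp,qbx,jlu] add [cdrhp,okh] -> 5 lines: uaul efk cdrhp okh njjvu
Hunk 5: at line 1 remove [cdrhp] add [nyld] -> 5 lines: uaul efk nyld okh njjvu
Hunk 6: at line 1 remove [nyld] add [okoh] -> 5 lines: uaul efk okoh okh njjvu
Final line 1: uaul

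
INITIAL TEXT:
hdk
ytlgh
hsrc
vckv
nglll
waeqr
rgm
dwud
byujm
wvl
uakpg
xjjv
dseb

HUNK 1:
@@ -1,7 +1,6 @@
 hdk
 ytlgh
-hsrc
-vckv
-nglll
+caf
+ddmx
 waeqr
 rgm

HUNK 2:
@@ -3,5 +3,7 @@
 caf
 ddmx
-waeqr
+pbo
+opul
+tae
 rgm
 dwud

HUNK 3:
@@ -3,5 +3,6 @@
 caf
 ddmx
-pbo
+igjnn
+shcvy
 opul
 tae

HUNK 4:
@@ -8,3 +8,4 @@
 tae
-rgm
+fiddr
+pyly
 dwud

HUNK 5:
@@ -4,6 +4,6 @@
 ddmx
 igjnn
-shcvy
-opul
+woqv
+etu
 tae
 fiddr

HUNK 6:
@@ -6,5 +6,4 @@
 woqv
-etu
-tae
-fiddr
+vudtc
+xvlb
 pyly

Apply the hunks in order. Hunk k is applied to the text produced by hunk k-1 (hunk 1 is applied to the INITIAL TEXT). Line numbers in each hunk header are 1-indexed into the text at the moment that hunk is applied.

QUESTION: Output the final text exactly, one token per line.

Answer: hdk
ytlgh
caf
ddmx
igjnn
woqv
vudtc
xvlb
pyly
dwud
byujm
wvl
uakpg
xjjv
dseb

Derivation:
Hunk 1: at line 1 remove [hsrc,vckv,nglll] add [caf,ddmx] -> 12 lines: hdk ytlgh caf ddmx waeqr rgm dwud byujm wvl uakpg xjjv dseb
Hunk 2: at line 3 remove [waeqr] add [pbo,opul,tae] -> 14 lines: hdk ytlgh caf ddmx pbo opul tae rgm dwud byujm wvl uakpg xjjv dseb
Hunk 3: at line 3 remove [pbo] add [igjnn,shcvy] -> 15 lines: hdk ytlgh caf ddmx igjnn shcvy opul tae rgm dwud byujm wvl uakpg xjjv dseb
Hunk 4: at line 8 remove [rgm] add [fiddr,pyly] -> 16 lines: hdk ytlgh caf ddmx igjnn shcvy opul tae fiddr pyly dwud byujm wvl uakpg xjjv dseb
Hunk 5: at line 4 remove [shcvy,opul] add [woqv,etu] -> 16 lines: hdk ytlgh caf ddmx igjnn woqv etu tae fiddr pyly dwud byujm wvl uakpg xjjv dseb
Hunk 6: at line 6 remove [etu,tae,fiddr] add [vudtc,xvlb] -> 15 lines: hdk ytlgh caf ddmx igjnn woqv vudtc xvlb pyly dwud byujm wvl uakpg xjjv dseb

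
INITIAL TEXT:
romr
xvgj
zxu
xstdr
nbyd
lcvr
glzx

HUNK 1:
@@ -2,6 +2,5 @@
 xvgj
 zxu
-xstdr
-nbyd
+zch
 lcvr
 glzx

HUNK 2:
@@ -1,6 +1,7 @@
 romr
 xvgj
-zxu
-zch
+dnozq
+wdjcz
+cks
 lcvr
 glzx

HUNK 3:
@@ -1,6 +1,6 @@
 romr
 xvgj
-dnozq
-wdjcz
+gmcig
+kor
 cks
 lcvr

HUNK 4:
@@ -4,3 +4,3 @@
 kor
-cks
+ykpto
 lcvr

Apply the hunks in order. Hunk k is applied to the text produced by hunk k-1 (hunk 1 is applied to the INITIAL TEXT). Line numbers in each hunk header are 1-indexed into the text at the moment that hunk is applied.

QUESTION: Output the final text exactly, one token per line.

Answer: romr
xvgj
gmcig
kor
ykpto
lcvr
glzx

Derivation:
Hunk 1: at line 2 remove [xstdr,nbyd] add [zch] -> 6 lines: romr xvgj zxu zch lcvr glzx
Hunk 2: at line 1 remove [zxu,zch] add [dnozq,wdjcz,cks] -> 7 lines: romr xvgj dnozq wdjcz cks lcvr glzx
Hunk 3: at line 1 remove [dnozq,wdjcz] add [gmcig,kor] -> 7 lines: romr xvgj gmcig kor cks lcvr glzx
Hunk 4: at line 4 remove [cks] add [ykpto] -> 7 lines: romr xvgj gmcig kor ykpto lcvr glzx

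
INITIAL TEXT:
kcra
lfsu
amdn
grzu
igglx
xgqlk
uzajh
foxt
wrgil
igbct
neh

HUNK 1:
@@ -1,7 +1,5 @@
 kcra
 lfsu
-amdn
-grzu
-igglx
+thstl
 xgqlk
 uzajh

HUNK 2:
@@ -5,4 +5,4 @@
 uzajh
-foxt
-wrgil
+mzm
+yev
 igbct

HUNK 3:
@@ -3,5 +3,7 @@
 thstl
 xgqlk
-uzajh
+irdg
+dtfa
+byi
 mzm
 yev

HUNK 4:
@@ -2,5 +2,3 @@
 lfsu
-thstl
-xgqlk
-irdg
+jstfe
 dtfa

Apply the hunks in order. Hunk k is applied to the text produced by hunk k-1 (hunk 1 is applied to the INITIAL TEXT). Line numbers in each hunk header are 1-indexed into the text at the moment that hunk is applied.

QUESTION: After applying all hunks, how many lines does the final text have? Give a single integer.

Answer: 9

Derivation:
Hunk 1: at line 1 remove [amdn,grzu,igglx] add [thstl] -> 9 lines: kcra lfsu thstl xgqlk uzajh foxt wrgil igbct neh
Hunk 2: at line 5 remove [foxt,wrgil] add [mzm,yev] -> 9 lines: kcra lfsu thstl xgqlk uzajh mzm yev igbct neh
Hunk 3: at line 3 remove [uzajh] add [irdg,dtfa,byi] -> 11 lines: kcra lfsu thstl xgqlk irdg dtfa byi mzm yev igbct neh
Hunk 4: at line 2 remove [thstl,xgqlk,irdg] add [jstfe] -> 9 lines: kcra lfsu jstfe dtfa byi mzm yev igbct neh
Final line count: 9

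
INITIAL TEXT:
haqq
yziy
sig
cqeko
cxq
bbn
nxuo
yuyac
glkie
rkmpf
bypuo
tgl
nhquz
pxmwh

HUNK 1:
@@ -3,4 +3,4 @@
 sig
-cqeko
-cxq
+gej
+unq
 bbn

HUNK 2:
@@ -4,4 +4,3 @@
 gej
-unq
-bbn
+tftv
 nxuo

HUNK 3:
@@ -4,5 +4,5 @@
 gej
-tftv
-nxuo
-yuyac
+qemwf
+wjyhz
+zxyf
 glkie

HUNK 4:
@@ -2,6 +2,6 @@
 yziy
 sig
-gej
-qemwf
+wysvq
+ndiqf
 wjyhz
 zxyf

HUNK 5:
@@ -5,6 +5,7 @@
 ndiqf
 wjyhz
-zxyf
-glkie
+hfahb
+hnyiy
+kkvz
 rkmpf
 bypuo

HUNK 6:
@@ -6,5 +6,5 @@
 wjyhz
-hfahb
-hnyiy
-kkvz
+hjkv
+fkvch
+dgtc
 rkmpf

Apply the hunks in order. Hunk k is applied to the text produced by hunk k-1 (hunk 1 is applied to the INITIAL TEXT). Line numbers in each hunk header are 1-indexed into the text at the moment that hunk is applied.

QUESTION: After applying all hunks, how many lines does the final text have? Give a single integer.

Answer: 14

Derivation:
Hunk 1: at line 3 remove [cqeko,cxq] add [gej,unq] -> 14 lines: haqq yziy sig gej unq bbn nxuo yuyac glkie rkmpf bypuo tgl nhquz pxmwh
Hunk 2: at line 4 remove [unq,bbn] add [tftv] -> 13 lines: haqq yziy sig gej tftv nxuo yuyac glkie rkmpf bypuo tgl nhquz pxmwh
Hunk 3: at line 4 remove [tftv,nxuo,yuyac] add [qemwf,wjyhz,zxyf] -> 13 lines: haqq yziy sig gej qemwf wjyhz zxyf glkie rkmpf bypuo tgl nhquz pxmwh
Hunk 4: at line 2 remove [gej,qemwf] add [wysvq,ndiqf] -> 13 lines: haqq yziy sig wysvq ndiqf wjyhz zxyf glkie rkmpf bypuo tgl nhquz pxmwh
Hunk 5: at line 5 remove [zxyf,glkie] add [hfahb,hnyiy,kkvz] -> 14 lines: haqq yziy sig wysvq ndiqf wjyhz hfahb hnyiy kkvz rkmpf bypuo tgl nhquz pxmwh
Hunk 6: at line 6 remove [hfahb,hnyiy,kkvz] add [hjkv,fkvch,dgtc] -> 14 lines: haqq yziy sig wysvq ndiqf wjyhz hjkv fkvch dgtc rkmpf bypuo tgl nhquz pxmwh
Final line count: 14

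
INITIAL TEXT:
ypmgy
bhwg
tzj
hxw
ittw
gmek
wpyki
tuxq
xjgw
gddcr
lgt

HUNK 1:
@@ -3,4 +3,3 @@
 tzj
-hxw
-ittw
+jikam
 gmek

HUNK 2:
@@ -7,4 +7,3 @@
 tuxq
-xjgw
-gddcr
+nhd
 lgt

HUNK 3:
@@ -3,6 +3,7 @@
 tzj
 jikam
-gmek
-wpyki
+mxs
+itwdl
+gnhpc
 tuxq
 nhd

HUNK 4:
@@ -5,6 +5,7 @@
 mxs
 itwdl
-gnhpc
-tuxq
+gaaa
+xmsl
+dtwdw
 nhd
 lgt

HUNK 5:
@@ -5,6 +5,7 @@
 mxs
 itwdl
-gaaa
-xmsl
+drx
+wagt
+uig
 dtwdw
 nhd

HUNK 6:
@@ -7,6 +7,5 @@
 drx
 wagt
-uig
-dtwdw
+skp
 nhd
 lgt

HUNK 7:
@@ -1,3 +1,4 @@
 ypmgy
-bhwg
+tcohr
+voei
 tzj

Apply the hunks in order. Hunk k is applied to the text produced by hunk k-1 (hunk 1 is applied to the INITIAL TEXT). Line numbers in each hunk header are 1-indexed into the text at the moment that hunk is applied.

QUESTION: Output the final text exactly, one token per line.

Hunk 1: at line 3 remove [hxw,ittw] add [jikam] -> 10 lines: ypmgy bhwg tzj jikam gmek wpyki tuxq xjgw gddcr lgt
Hunk 2: at line 7 remove [xjgw,gddcr] add [nhd] -> 9 lines: ypmgy bhwg tzj jikam gmek wpyki tuxq nhd lgt
Hunk 3: at line 3 remove [gmek,wpyki] add [mxs,itwdl,gnhpc] -> 10 lines: ypmgy bhwg tzj jikam mxs itwdl gnhpc tuxq nhd lgt
Hunk 4: at line 5 remove [gnhpc,tuxq] add [gaaa,xmsl,dtwdw] -> 11 lines: ypmgy bhwg tzj jikam mxs itwdl gaaa xmsl dtwdw nhd lgt
Hunk 5: at line 5 remove [gaaa,xmsl] add [drx,wagt,uig] -> 12 lines: ypmgy bhwg tzj jikam mxs itwdl drx wagt uig dtwdw nhd lgt
Hunk 6: at line 7 remove [uig,dtwdw] add [skp] -> 11 lines: ypmgy bhwg tzj jikam mxs itwdl drx wagt skp nhd lgt
Hunk 7: at line 1 remove [bhwg] add [tcohr,voei] -> 12 lines: ypmgy tcohr voei tzj jikam mxs itwdl drx wagt skp nhd lgt

Answer: ypmgy
tcohr
voei
tzj
jikam
mxs
itwdl
drx
wagt
skp
nhd
lgt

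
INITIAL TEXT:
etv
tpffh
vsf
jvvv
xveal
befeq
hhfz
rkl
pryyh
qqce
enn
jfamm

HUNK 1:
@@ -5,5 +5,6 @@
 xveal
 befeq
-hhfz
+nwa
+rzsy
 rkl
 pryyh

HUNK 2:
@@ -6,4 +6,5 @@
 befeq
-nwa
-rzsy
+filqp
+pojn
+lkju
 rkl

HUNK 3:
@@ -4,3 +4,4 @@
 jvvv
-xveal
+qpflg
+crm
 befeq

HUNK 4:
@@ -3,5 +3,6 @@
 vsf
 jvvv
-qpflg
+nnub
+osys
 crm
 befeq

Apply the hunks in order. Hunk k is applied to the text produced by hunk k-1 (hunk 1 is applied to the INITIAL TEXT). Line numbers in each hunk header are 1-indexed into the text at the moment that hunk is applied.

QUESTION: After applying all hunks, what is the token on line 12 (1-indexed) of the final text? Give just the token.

Answer: rkl

Derivation:
Hunk 1: at line 5 remove [hhfz] add [nwa,rzsy] -> 13 lines: etv tpffh vsf jvvv xveal befeq nwa rzsy rkl pryyh qqce enn jfamm
Hunk 2: at line 6 remove [nwa,rzsy] add [filqp,pojn,lkju] -> 14 lines: etv tpffh vsf jvvv xveal befeq filqp pojn lkju rkl pryyh qqce enn jfamm
Hunk 3: at line 4 remove [xveal] add [qpflg,crm] -> 15 lines: etv tpffh vsf jvvv qpflg crm befeq filqp pojn lkju rkl pryyh qqce enn jfamm
Hunk 4: at line 3 remove [qpflg] add [nnub,osys] -> 16 lines: etv tpffh vsf jvvv nnub osys crm befeq filqp pojn lkju rkl pryyh qqce enn jfamm
Final line 12: rkl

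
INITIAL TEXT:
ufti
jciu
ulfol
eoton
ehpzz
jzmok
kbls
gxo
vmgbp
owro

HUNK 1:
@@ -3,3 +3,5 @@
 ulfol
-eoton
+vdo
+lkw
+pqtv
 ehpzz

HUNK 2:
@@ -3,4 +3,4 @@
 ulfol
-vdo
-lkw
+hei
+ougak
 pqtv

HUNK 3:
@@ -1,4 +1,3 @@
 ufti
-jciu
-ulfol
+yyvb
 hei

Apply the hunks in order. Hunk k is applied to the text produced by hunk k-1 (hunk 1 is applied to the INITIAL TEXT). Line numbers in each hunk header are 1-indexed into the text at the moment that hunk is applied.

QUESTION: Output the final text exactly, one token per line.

Hunk 1: at line 3 remove [eoton] add [vdo,lkw,pqtv] -> 12 lines: ufti jciu ulfol vdo lkw pqtv ehpzz jzmok kbls gxo vmgbp owro
Hunk 2: at line 3 remove [vdo,lkw] add [hei,ougak] -> 12 lines: ufti jciu ulfol hei ougak pqtv ehpzz jzmok kbls gxo vmgbp owro
Hunk 3: at line 1 remove [jciu,ulfol] add [yyvb] -> 11 lines: ufti yyvb hei ougak pqtv ehpzz jzmok kbls gxo vmgbp owro

Answer: ufti
yyvb
hei
ougak
pqtv
ehpzz
jzmok
kbls
gxo
vmgbp
owro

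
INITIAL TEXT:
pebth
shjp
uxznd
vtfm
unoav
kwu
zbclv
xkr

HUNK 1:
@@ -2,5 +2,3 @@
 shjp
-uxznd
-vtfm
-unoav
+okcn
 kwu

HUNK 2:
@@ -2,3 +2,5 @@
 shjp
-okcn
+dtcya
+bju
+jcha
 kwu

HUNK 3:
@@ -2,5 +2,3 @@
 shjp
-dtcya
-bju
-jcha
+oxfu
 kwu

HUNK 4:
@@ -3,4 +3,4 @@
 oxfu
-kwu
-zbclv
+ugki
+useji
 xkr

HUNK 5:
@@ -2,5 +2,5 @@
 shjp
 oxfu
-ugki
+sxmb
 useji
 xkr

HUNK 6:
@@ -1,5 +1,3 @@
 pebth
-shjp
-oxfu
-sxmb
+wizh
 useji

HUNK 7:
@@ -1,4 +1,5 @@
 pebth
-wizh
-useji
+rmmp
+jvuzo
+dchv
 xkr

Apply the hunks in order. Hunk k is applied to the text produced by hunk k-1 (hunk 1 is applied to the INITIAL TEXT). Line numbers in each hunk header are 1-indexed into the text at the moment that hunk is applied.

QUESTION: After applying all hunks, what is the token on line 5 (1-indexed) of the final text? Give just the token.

Answer: xkr

Derivation:
Hunk 1: at line 2 remove [uxznd,vtfm,unoav] add [okcn] -> 6 lines: pebth shjp okcn kwu zbclv xkr
Hunk 2: at line 2 remove [okcn] add [dtcya,bju,jcha] -> 8 lines: pebth shjp dtcya bju jcha kwu zbclv xkr
Hunk 3: at line 2 remove [dtcya,bju,jcha] add [oxfu] -> 6 lines: pebth shjp oxfu kwu zbclv xkr
Hunk 4: at line 3 remove [kwu,zbclv] add [ugki,useji] -> 6 lines: pebth shjp oxfu ugki useji xkr
Hunk 5: at line 2 remove [ugki] add [sxmb] -> 6 lines: pebth shjp oxfu sxmb useji xkr
Hunk 6: at line 1 remove [shjp,oxfu,sxmb] add [wizh] -> 4 lines: pebth wizh useji xkr
Hunk 7: at line 1 remove [wizh,useji] add [rmmp,jvuzo,dchv] -> 5 lines: pebth rmmp jvuzo dchv xkr
Final line 5: xkr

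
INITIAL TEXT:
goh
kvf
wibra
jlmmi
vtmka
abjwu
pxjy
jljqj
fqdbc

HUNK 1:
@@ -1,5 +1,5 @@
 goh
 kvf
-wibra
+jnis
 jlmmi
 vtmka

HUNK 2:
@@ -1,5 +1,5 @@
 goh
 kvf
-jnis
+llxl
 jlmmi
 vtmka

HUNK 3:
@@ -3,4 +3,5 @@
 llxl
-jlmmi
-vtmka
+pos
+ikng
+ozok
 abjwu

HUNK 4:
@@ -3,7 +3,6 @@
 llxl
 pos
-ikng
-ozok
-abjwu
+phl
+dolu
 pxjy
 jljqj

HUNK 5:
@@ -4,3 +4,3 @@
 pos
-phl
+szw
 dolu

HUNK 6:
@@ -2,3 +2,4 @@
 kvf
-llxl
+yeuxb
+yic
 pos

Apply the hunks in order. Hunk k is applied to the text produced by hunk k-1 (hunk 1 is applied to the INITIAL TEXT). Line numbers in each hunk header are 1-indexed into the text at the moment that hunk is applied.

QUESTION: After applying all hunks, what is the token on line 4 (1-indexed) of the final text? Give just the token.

Answer: yic

Derivation:
Hunk 1: at line 1 remove [wibra] add [jnis] -> 9 lines: goh kvf jnis jlmmi vtmka abjwu pxjy jljqj fqdbc
Hunk 2: at line 1 remove [jnis] add [llxl] -> 9 lines: goh kvf llxl jlmmi vtmka abjwu pxjy jljqj fqdbc
Hunk 3: at line 3 remove [jlmmi,vtmka] add [pos,ikng,ozok] -> 10 lines: goh kvf llxl pos ikng ozok abjwu pxjy jljqj fqdbc
Hunk 4: at line 3 remove [ikng,ozok,abjwu] add [phl,dolu] -> 9 lines: goh kvf llxl pos phl dolu pxjy jljqj fqdbc
Hunk 5: at line 4 remove [phl] add [szw] -> 9 lines: goh kvf llxl pos szw dolu pxjy jljqj fqdbc
Hunk 6: at line 2 remove [llxl] add [yeuxb,yic] -> 10 lines: goh kvf yeuxb yic pos szw dolu pxjy jljqj fqdbc
Final line 4: yic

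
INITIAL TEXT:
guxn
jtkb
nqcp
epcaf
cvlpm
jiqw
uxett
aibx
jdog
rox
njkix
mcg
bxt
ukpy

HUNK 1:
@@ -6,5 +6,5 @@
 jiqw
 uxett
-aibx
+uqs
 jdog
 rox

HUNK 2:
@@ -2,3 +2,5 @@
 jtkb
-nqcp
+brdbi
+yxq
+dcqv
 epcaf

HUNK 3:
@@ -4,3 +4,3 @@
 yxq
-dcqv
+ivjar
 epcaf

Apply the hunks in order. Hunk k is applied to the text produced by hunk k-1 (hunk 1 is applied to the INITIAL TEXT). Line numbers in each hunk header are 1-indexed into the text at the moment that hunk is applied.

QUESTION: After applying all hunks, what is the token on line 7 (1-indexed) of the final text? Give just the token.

Answer: cvlpm

Derivation:
Hunk 1: at line 6 remove [aibx] add [uqs] -> 14 lines: guxn jtkb nqcp epcaf cvlpm jiqw uxett uqs jdog rox njkix mcg bxt ukpy
Hunk 2: at line 2 remove [nqcp] add [brdbi,yxq,dcqv] -> 16 lines: guxn jtkb brdbi yxq dcqv epcaf cvlpm jiqw uxett uqs jdog rox njkix mcg bxt ukpy
Hunk 3: at line 4 remove [dcqv] add [ivjar] -> 16 lines: guxn jtkb brdbi yxq ivjar epcaf cvlpm jiqw uxett uqs jdog rox njkix mcg bxt ukpy
Final line 7: cvlpm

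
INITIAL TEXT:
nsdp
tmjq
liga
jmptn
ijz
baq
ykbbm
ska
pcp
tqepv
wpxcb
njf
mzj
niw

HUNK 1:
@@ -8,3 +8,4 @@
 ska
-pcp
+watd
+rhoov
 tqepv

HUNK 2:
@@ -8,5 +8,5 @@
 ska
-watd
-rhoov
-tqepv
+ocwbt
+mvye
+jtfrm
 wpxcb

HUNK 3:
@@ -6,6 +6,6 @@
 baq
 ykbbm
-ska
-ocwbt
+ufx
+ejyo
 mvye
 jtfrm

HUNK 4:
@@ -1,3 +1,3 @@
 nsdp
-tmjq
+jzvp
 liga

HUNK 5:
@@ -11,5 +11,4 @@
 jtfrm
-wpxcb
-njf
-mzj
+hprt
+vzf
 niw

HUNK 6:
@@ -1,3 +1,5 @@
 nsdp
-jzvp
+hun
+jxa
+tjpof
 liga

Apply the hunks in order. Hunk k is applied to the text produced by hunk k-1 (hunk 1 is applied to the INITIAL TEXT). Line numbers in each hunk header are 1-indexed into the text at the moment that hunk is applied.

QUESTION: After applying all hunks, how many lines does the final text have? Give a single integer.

Answer: 16

Derivation:
Hunk 1: at line 8 remove [pcp] add [watd,rhoov] -> 15 lines: nsdp tmjq liga jmptn ijz baq ykbbm ska watd rhoov tqepv wpxcb njf mzj niw
Hunk 2: at line 8 remove [watd,rhoov,tqepv] add [ocwbt,mvye,jtfrm] -> 15 lines: nsdp tmjq liga jmptn ijz baq ykbbm ska ocwbt mvye jtfrm wpxcb njf mzj niw
Hunk 3: at line 6 remove [ska,ocwbt] add [ufx,ejyo] -> 15 lines: nsdp tmjq liga jmptn ijz baq ykbbm ufx ejyo mvye jtfrm wpxcb njf mzj niw
Hunk 4: at line 1 remove [tmjq] add [jzvp] -> 15 lines: nsdp jzvp liga jmptn ijz baq ykbbm ufx ejyo mvye jtfrm wpxcb njf mzj niw
Hunk 5: at line 11 remove [wpxcb,njf,mzj] add [hprt,vzf] -> 14 lines: nsdp jzvp liga jmptn ijz baq ykbbm ufx ejyo mvye jtfrm hprt vzf niw
Hunk 6: at line 1 remove [jzvp] add [hun,jxa,tjpof] -> 16 lines: nsdp hun jxa tjpof liga jmptn ijz baq ykbbm ufx ejyo mvye jtfrm hprt vzf niw
Final line count: 16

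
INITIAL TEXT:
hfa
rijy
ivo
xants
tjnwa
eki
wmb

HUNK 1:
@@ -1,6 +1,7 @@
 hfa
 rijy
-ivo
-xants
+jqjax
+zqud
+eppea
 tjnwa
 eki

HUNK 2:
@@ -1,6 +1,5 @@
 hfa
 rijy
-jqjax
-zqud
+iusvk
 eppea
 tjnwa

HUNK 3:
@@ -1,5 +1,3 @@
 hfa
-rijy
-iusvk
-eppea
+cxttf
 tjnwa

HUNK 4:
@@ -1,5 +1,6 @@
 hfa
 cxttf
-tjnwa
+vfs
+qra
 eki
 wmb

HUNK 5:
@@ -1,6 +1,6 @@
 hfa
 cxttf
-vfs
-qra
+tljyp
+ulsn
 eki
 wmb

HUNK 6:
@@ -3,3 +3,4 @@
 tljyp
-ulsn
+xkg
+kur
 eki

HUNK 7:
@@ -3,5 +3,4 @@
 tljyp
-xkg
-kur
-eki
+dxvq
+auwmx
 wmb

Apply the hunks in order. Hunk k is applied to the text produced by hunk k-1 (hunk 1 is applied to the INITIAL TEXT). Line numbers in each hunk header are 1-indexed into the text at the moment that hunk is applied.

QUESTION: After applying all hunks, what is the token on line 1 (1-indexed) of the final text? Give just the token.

Hunk 1: at line 1 remove [ivo,xants] add [jqjax,zqud,eppea] -> 8 lines: hfa rijy jqjax zqud eppea tjnwa eki wmb
Hunk 2: at line 1 remove [jqjax,zqud] add [iusvk] -> 7 lines: hfa rijy iusvk eppea tjnwa eki wmb
Hunk 3: at line 1 remove [rijy,iusvk,eppea] add [cxttf] -> 5 lines: hfa cxttf tjnwa eki wmb
Hunk 4: at line 1 remove [tjnwa] add [vfs,qra] -> 6 lines: hfa cxttf vfs qra eki wmb
Hunk 5: at line 1 remove [vfs,qra] add [tljyp,ulsn] -> 6 lines: hfa cxttf tljyp ulsn eki wmb
Hunk 6: at line 3 remove [ulsn] add [xkg,kur] -> 7 lines: hfa cxttf tljyp xkg kur eki wmb
Hunk 7: at line 3 remove [xkg,kur,eki] add [dxvq,auwmx] -> 6 lines: hfa cxttf tljyp dxvq auwmx wmb
Final line 1: hfa

Answer: hfa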